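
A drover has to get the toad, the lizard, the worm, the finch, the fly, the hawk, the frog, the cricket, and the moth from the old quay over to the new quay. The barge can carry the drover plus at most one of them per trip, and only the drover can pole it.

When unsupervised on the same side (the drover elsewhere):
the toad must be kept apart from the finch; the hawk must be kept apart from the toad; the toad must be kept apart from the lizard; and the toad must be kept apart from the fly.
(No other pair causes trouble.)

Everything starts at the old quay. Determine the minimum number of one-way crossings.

impossible

Following every safe sequence of crossings from the start, the most of the 9 that can be at the new quay as the barge arrives there on crossings 1, 3, 5, 7, 9, 11 is 1, 2, 3, 4, 5, 6 respectively; the best ever achieved is 6 of 9.
From crossing 13 on, no configuration arises that was not already reachable earlier: only 176 distinct safe configurations (who is on which side, and where the barge is) can ever be reached, none of them has everyone across, and every continuation just revisits them. So no valid plan exists.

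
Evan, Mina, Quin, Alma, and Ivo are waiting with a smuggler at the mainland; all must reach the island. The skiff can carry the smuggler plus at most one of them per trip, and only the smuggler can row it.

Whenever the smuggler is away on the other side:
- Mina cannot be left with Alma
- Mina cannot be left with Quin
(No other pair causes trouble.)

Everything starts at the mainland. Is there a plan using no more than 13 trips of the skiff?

Yes

Yes — this plan uses 11 crossings (≤ 13):
1. Smuggler goes to the island with Mina.  [the mainland: Alma, Evan, Ivo, Quin | the island: Mina]
2. Smuggler goes back to the mainland alone.  [the mainland: Alma, Evan, Ivo, Quin | the island: Mina]
3. Smuggler goes to the island with Evan.  [the mainland: Alma, Ivo, Quin | the island: Evan, Mina]
4. Smuggler goes back to the mainland alone.  [the mainland: Alma, Ivo, Quin | the island: Evan, Mina]
5. Smuggler goes to the island with Quin.  [the mainland: Alma, Ivo | the island: Evan, Mina, Quin]
6. Smuggler goes back to the mainland with Mina.  [the mainland: Alma, Ivo, Mina | the island: Evan, Quin]
7. Smuggler goes to the island with Alma.  [the mainland: Ivo, Mina | the island: Alma, Evan, Quin]
8. Smuggler goes back to the mainland alone.  [the mainland: Ivo, Mina | the island: Alma, Evan, Quin]
9. Smuggler goes to the island with Ivo.  [the mainland: Mina | the island: Alma, Evan, Ivo, Quin]
10. Smuggler goes back to the mainland alone.  [the mainland: Mina | the island: Alma, Evan, Ivo, Quin]
11. Smuggler goes to the island with Mina.  [the mainland: — | the island: Alma, Evan, Ivo, Mina, Quin]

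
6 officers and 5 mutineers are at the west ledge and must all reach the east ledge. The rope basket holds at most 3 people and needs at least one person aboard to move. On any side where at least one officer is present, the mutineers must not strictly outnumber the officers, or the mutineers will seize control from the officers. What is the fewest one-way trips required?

9

Counting alone: each trip to the east ledge takes at most 3 across and each return brings at least 1 back, so after t trips out (and t−1 returns) at most 3t − (t−1) of the 11 are across; that first reaches 11 at t = 5, so at least 9 crossings are needed.
The plan below uses exactly 9 crossings, so it is optimal:
1. 3 mutineers → the east ledge.  (the west ledge: 6O 2M; the east ledge: 0O 3M)
2. 1 mutineer ← the west ledge.  (the west ledge: 6O 3M; the east ledge: 0O 2M)
3. 3 officers → the east ledge.  (the west ledge: 3O 3M; the east ledge: 3O 2M)
4. 1 officer ← the west ledge.  (the west ledge: 4O 3M; the east ledge: 2O 2M)
5. 2 officers and 1 mutineer → the east ledge.  (the west ledge: 2O 2M; the east ledge: 4O 3M)
6. 1 officer ← the west ledge.  (the west ledge: 3O 2M; the east ledge: 3O 3M)
7. 2 officers and 1 mutineer → the east ledge.  (the west ledge: 1O 1M; the east ledge: 5O 4M)
8. 1 officer ← the west ledge.  (the west ledge: 2O 1M; the east ledge: 4O 4M)
9. 2 officers and 1 mutineer → the east ledge.  (the west ledge: 0O 0M; the east ledge: 6O 5M)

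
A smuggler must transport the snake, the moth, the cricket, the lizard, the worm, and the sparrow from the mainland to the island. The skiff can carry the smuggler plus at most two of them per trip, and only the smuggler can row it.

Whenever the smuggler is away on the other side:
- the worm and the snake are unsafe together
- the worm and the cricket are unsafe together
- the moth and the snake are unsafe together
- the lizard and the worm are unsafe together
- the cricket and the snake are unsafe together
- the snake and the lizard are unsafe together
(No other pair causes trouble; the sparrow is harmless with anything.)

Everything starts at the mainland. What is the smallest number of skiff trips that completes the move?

9

Counting alone: the smuggler can take at most 2 across per trip to the island, so moving all 6 needs at least 3 loaded trips out, with a return between consecutive ones — at least 5 crossings.
The safety rule pushes this higher. Following every safe sequence of crossings, the most of the 6 that can be at the island as the skiff arrives there on crossings 5, 7 is 4, 5 respectively — never all 6.
So no plan with fewer than 9 crossings exists, and this one achieves 9:
1. Smuggler goes to the island with the snake and the worm.  [the mainland: the cricket, the lizard, the moth, the sparrow | the island: the snake, the worm]
2. Smuggler goes back to the mainland with the snake.  [the mainland: the cricket, the lizard, the moth, the snake, the sparrow | the island: the worm]
3. Smuggler goes to the island with the moth and the snake.  [the mainland: the cricket, the lizard, the sparrow | the island: the moth, the snake, the worm]
4. Smuggler goes back to the mainland with the snake.  [the mainland: the cricket, the lizard, the snake, the sparrow | the island: the moth, the worm]
5. Smuggler goes to the island with the snake and the sparrow.  [the mainland: the cricket, the lizard | the island: the moth, the snake, the sparrow, the worm]
6. Smuggler goes back to the mainland with the snake.  [the mainland: the cricket, the lizard, the snake | the island: the moth, the sparrow, the worm]
7. Smuggler goes to the island with the cricket and the lizard.  [the mainland: the snake | the island: the cricket, the lizard, the moth, the sparrow, the worm]
8. Smuggler goes back to the mainland with the worm.  [the mainland: the snake, the worm | the island: the cricket, the lizard, the moth, the sparrow]
9. Smuggler goes to the island with the snake and the worm.  [the mainland: — | the island: the cricket, the lizard, the moth, the snake, the sparrow, the worm]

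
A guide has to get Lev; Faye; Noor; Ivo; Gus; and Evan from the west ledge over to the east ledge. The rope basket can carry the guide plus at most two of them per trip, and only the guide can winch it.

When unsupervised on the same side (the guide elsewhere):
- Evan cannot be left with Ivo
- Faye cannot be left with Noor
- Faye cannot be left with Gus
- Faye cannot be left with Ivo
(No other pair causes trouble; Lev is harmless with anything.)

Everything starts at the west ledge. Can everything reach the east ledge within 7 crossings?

Yes

Yes — this plan uses 7 crossings (≤ 7):
1. Guide goes to the east ledge with Faye and Ivo.
2. Guide goes back to the west ledge with Faye.
3. Guide goes to the east ledge with Faye and Lev.
4. Guide goes back to the west ledge with Faye.
5. Guide goes to the east ledge with Gus and Noor.
6. Guide goes back to the west ledge alone.
7. Guide goes to the east ledge with Evan and Faye.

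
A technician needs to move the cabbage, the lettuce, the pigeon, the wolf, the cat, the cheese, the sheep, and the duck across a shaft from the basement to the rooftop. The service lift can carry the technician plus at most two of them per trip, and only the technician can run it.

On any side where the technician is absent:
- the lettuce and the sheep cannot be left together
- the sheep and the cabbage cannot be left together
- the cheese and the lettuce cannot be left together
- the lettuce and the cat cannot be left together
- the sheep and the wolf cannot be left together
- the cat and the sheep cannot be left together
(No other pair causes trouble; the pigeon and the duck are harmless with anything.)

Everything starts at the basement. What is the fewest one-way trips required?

13

Counting alone: the technician can take at most 2 across per trip to the rooftop, so moving all 8 needs at least 4 loaded trips out, with a return between consecutive ones — at least 7 crossings.
The safety rule pushes this higher. Following every safe sequence of crossings, the most of the 8 that can be at the rooftop as the service lift arrives there on crossings 7, 9, 11 is 5, 6, 7 respectively — never all 8.
So no plan with fewer than 13 crossings exists, and this one achieves 13:
1. Technician goes to the rooftop with the lettuce and the sheep.  [the basement: the cabbage, the cat, the cheese, the duck, the pigeon, the wolf | the rooftop: the lettuce, the sheep]
2. Technician goes back to the basement with the lettuce.  [the basement: the cabbage, the cat, the cheese, the duck, the lettuce, the pigeon, the wolf | the rooftop: the sheep]
3. Technician goes to the rooftop with the cabbage and the lettuce.  [the basement: the cat, the cheese, the duck, the pigeon, the wolf | the rooftop: the cabbage, the lettuce, the sheep]
4. Technician goes back to the basement with the sheep.  [the basement: the cat, the cheese, the duck, the pigeon, the sheep, the wolf | the rooftop: the cabbage, the lettuce]
5. Technician goes to the rooftop with the pigeon and the sheep.  [the basement: the cat, the cheese, the duck, the wolf | the rooftop: the cabbage, the lettuce, the pigeon, the sheep]
6. Technician goes back to the basement with the sheep.  [the basement: the cat, the cheese, the duck, the sheep, the wolf | the rooftop: the cabbage, the lettuce, the pigeon]
7. Technician goes to the rooftop with the cat and the wolf.  [the basement: the cheese, the duck, the sheep | the rooftop: the cabbage, the cat, the lettuce, the pigeon, the wolf]
8. Technician goes back to the basement with the lettuce.  [the basement: the cheese, the duck, the lettuce, the sheep | the rooftop: the cabbage, the cat, the pigeon, the wolf]
9. Technician goes to the rooftop with the cheese and the lettuce.  [the basement: the duck, the sheep | the rooftop: the cabbage, the cat, the cheese, the lettuce, the pigeon, the wolf]
10. Technician goes back to the basement with the lettuce.  [the basement: the duck, the lettuce, the sheep | the rooftop: the cabbage, the cat, the cheese, the pigeon, the wolf]
11. Technician goes to the rooftop with the duck and the lettuce.  [the basement: the sheep | the rooftop: the cabbage, the cat, the cheese, the duck, the lettuce, the pigeon, the wolf]
12. Technician goes back to the basement with the lettuce.  [the basement: the lettuce, the sheep | the rooftop: the cabbage, the cat, the cheese, the duck, the pigeon, the wolf]
13. Technician goes to the rooftop with the lettuce and the sheep.  [the basement: — | the rooftop: the cabbage, the cat, the cheese, the duck, the lettuce, the pigeon, the sheep, the wolf]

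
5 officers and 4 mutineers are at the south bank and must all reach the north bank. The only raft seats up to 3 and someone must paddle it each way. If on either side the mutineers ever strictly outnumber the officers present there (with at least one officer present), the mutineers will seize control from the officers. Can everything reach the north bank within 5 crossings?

Counting alone: each trip to the north bank takes at most 3 across and each return brings at least 1 back, so after t trips out (and t−1 returns) at most 3t − (t−1) of the 9 are across; that first reaches 9 at t = 4, so at least 7 crossings are needed.
Since 5 < 7, 5 crossings cannot be enough. (The shortest complete plan in fact takes 7:)
1. 3 mutineers → the north bank.  (the south bank: 5O 1M; the north bank: 0O 3M)
2. 1 mutineer ← the south bank.  (the south bank: 5O 2M; the north bank: 0O 2M)
3. 3 officers → the north bank.  (the south bank: 2O 2M; the north bank: 3O 2M)
4. 1 officer ← the south bank.  (the south bank: 3O 2M; the north bank: 2O 2M)
5. 2 officers and 1 mutineer → the north bank.  (the south bank: 1O 1M; the north bank: 4O 3M)
6. 1 officer ← the south bank.  (the south bank: 2O 1M; the north bank: 3O 3M)
7. 2 officers and 1 mutineer → the north bank.  (the south bank: 0O 0M; the north bank: 5O 4M)

No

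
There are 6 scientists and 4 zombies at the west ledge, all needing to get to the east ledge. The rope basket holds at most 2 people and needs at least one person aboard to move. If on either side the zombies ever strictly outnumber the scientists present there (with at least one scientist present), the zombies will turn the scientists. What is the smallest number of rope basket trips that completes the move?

17

Counting alone: each trip to the east ledge takes at most 2 across and each return brings at least 1 back, so after t trips out (and t−1 returns) at most 2t − (t−1) of the 10 are across; that first reaches 10 at t = 9, so at least 17 crossings are needed.
The plan below uses exactly 17 crossings, so it is optimal:
1. 2 zombies → the east ledge.  (the west ledge: 6S 2Z; the east ledge: 0S 2Z)
2. 1 zombie ← the west ledge.  (the west ledge: 6S 3Z; the east ledge: 0S 1Z)
3. 2 zombies → the east ledge.  (the west ledge: 6S 1Z; the east ledge: 0S 3Z)
4. 1 zombie ← the west ledge.  (the west ledge: 6S 2Z; the east ledge: 0S 2Z)
5. 2 scientists → the east ledge.  (the west ledge: 4S 2Z; the east ledge: 2S 2Z)
6. 1 zombie ← the west ledge.  (the west ledge: 4S 3Z; the east ledge: 2S 1Z)
7. 1 scientist and 1 zombie → the east ledge.  (the west ledge: 3S 2Z; the east ledge: 3S 2Z)
8. 1 zombie ← the west ledge.  (the west ledge: 3S 3Z; the east ledge: 3S 1Z)
9. 2 zombies → the east ledge.  (the west ledge: 3S 1Z; the east ledge: 3S 3Z)
10. 1 zombie ← the west ledge.  (the west ledge: 3S 2Z; the east ledge: 3S 2Z)
11. 1 scientist and 1 zombie → the east ledge.  (the west ledge: 2S 1Z; the east ledge: 4S 3Z)
12. 1 zombie ← the west ledge.  (the west ledge: 2S 2Z; the east ledge: 4S 2Z)
13. 2 zombies → the east ledge.  (the west ledge: 2S 0Z; the east ledge: 4S 4Z)
14. 1 zombie ← the west ledge.  (the west ledge: 2S 1Z; the east ledge: 4S 3Z)
15. 1 scientist and 1 zombie → the east ledge.  (the west ledge: 1S 0Z; the east ledge: 5S 4Z)
16. 1 zombie ← the west ledge.  (the west ledge: 1S 1Z; the east ledge: 5S 3Z)
17. 1 scientist and 1 zombie → the east ledge.  (the west ledge: 0S 0Z; the east ledge: 6S 4Z)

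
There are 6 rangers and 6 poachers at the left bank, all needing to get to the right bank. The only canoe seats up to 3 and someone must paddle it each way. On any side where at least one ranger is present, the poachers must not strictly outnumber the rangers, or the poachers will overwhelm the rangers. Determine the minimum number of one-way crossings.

Following every safe sequence of crossings from the start, the most of the 12 that can be at the right bank as the canoe arrives there on crossings 1, 3, 5 is 3, 5, 6 respectively; the best ever achieved is 6 of 12.
From crossing 7 on, no configuration arises that was not already reachable earlier: only 17 distinct safe configurations (who is on which side, and where the canoe is) can ever be reached, none of them has everyone across, and every continuation just revisits them. They are: 0 rangers + 0 poachers across (canoe back at the start); 0 rangers + 1 poacher across (canoe there); 0 rangers + 1 poacher across (canoe back at the start); 0 rangers + 2 poachers across (canoe there); 0 rangers + 2 poachers across (canoe back at the start); 0 rangers + 3 poachers across (canoe there); 0 rangers + 3 poachers across (canoe back at the start); 0 rangers + 4 poachers across (canoe there); 0 rangers + 4 poachers across (canoe back at the start); 0 rangers + 5 poachers across (canoe there); 0 rangers + 5 poachers across (canoe back at the start); 0 rangers + 6 poachers across (canoe there); 1 ranger + 1 poacher across (canoe there); 1 ranger + 1 poacher across (canoe back at the start); 2 rangers + 2 poachers across (canoe there); 2 rangers + 2 poachers across (canoe back at the start); 3 rangers + 3 poachers across (canoe there). So no valid plan exists.

impossible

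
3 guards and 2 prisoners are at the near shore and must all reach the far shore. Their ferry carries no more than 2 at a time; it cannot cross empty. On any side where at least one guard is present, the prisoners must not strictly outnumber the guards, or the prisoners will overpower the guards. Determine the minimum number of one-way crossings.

7

Counting alone: each trip to the far shore takes at most 2 across and each return brings at least 1 back, so after t trips out (and t−1 returns) at most 2t − (t−1) of the 5 are across; that first reaches 5 at t = 4, so at least 7 crossings are needed.
The plan below uses exactly 7 crossings, so it is optimal:
1. 2 prisoners → the far shore.  (the near shore: 3G 0P; the far shore: 0G 2P)
2. 1 prisoner ← the near shore.  (the near shore: 3G 1P; the far shore: 0G 1P)
3. 2 guards → the far shore.  (the near shore: 1G 1P; the far shore: 2G 1P)
4. 1 guard ← the near shore.  (the near shore: 2G 1P; the far shore: 1G 1P)
5. 1 guard and 1 prisoner → the far shore.  (the near shore: 1G 0P; the far shore: 2G 2P)
6. 1 prisoner ← the near shore.  (the near shore: 1G 1P; the far shore: 2G 1P)
7. 1 guard and 1 prisoner → the far shore.  (the near shore: 0G 0P; the far shore: 3G 2P)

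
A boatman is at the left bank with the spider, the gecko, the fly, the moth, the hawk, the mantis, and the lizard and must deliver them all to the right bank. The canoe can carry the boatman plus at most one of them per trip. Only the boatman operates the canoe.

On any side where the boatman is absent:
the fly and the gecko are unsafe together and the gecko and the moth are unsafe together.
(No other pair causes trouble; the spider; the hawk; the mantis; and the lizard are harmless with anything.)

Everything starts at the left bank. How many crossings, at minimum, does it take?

Counting alone: the boatman can take at most 1 across per trip to the right bank, so moving all 7 needs at least 7 loaded trips out, with a return between consecutive ones — at least 13 crossings.
The safety rule pushes this higher. Following every safe sequence of crossings, the most of the 7 that can be at the right bank as the canoe arrives there on crossing 13 is 6 — never all 7.
So no plan with fewer than 15 crossings exists, and this one achieves 15:
1. Boatman goes to the right bank with the gecko.  [the left bank: the fly, the hawk, the lizard, the mantis, the moth, the spider | the right bank: the gecko]
2. Boatman goes back to the left bank alone.  [the left bank: the fly, the hawk, the lizard, the mantis, the moth, the spider | the right bank: the gecko]
3. Boatman goes to the right bank with the spider.  [the left bank: the fly, the hawk, the lizard, the mantis, the moth | the right bank: the gecko, the spider]
4. Boatman goes back to the left bank alone.  [the left bank: the fly, the hawk, the lizard, the mantis, the moth | the right bank: the gecko, the spider]
5. Boatman goes to the right bank with the fly.  [the left bank: the hawk, the lizard, the mantis, the moth | the right bank: the fly, the gecko, the spider]
6. Boatman goes back to the left bank with the gecko.  [the left bank: the gecko, the hawk, the lizard, the mantis, the moth | the right bank: the fly, the spider]
7. Boatman goes to the right bank with the moth.  [the left bank: the gecko, the hawk, the lizard, the mantis | the right bank: the fly, the moth, the spider]
8. Boatman goes back to the left bank alone.  [the left bank: the gecko, the hawk, the lizard, the mantis | the right bank: the fly, the moth, the spider]
9. Boatman goes to the right bank with the hawk.  [the left bank: the gecko, the lizard, the mantis | the right bank: the fly, the hawk, the moth, the spider]
10. Boatman goes back to the left bank alone.  [the left bank: the gecko, the lizard, the mantis | the right bank: the fly, the hawk, the moth, the spider]
11. Boatman goes to the right bank with the mantis.  [the left bank: the gecko, the lizard | the right bank: the fly, the hawk, the mantis, the moth, the spider]
12. Boatman goes back to the left bank alone.  [the left bank: the gecko, the lizard | the right bank: the fly, the hawk, the mantis, the moth, the spider]
13. Boatman goes to the right bank with the lizard.  [the left bank: the gecko | the right bank: the fly, the hawk, the lizard, the mantis, the moth, the spider]
14. Boatman goes back to the left bank alone.  [the left bank: the gecko | the right bank: the fly, the hawk, the lizard, the mantis, the moth, the spider]
15. Boatman goes to the right bank with the gecko.  [the left bank: — | the right bank: the fly, the gecko, the hawk, the lizard, the mantis, the moth, the spider]

15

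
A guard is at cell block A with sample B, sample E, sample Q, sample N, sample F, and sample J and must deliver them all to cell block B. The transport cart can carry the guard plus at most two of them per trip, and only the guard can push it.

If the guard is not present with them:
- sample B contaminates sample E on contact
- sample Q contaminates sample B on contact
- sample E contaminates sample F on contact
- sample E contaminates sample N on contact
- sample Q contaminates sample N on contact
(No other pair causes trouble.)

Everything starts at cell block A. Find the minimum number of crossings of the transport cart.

7

Counting alone: the guard can take at most 2 across per trip to cell block B, so moving all 6 needs at least 3 loaded trips out, with a return between consecutive ones — at least 5 crossings.
The safety rule pushes this higher. Following every safe sequence of crossings, the most of the 6 that can be at cell block B as the transport cart arrives there on crossing 5 is 5 — never all 6.
So no plan with fewer than 7 crossings exists, and this one achieves 7:
1. Guard goes to cell block B with sample E and sample Q.  [cell block A: sample B, sample F, sample J, sample N | cell block B: sample E, sample Q]
2. Guard goes back to cell block A alone.  [cell block A: sample B, sample F, sample J, sample N | cell block B: sample E, sample Q]
3. Guard goes to cell block B with sample B and sample N.  [cell block A: sample F, sample J | cell block B: sample B, sample E, sample N, sample Q]
4. Guard goes back to cell block A with sample E and sample Q.  [cell block A: sample E, sample F, sample J, sample Q | cell block B: sample B, sample N]
5. Guard goes to cell block B with sample F and sample J.  [cell block A: sample E, sample Q | cell block B: sample B, sample F, sample J, sample N]
6. Guard goes back to cell block A alone.  [cell block A: sample E, sample Q | cell block B: sample B, sample F, sample J, sample N]
7. Guard goes to cell block B with sample E and sample Q.  [cell block A: — | cell block B: sample B, sample E, sample F, sample J, sample N, sample Q]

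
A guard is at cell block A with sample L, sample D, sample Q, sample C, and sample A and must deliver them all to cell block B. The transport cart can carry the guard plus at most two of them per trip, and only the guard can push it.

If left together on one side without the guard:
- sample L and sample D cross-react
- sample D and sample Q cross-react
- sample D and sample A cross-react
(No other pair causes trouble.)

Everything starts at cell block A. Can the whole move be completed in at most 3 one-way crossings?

No

Counting alone: the guard can take at most 2 across per trip to cell block B, so moving all 5 needs at least 3 loaded trips out, with a return between consecutive ones — at least 5 crossings.
Since 3 < 5, 3 crossings cannot be enough. (The shortest complete plan in fact takes 5:)
1. Guard goes to cell block B with sample D and sample L.
2. Guard goes back to cell block A with sample D.
3. Guard goes to cell block B with sample A and sample Q.
4. Guard goes back to cell block A alone.
5. Guard goes to cell block B with sample C and sample D.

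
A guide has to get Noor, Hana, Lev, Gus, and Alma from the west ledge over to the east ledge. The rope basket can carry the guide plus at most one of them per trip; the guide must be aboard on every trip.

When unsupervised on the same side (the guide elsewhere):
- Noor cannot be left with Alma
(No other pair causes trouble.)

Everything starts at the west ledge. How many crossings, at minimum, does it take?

9

Counting alone: the guide can take at most 1 across per trip to the east ledge, so moving all 5 needs at least 5 loaded trips out, with a return between consecutive ones — at least 9 crossings.
The plan below uses exactly 9 crossings, so it is optimal:
1. Guide goes to the east ledge with Noor.
2. Guide goes back to the west ledge alone.
3. Guide goes to the east ledge with Hana.
4. Guide goes back to the west ledge alone.
5. Guide goes to the east ledge with Lev.
6. Guide goes back to the west ledge alone.
7. Guide goes to the east ledge with Gus.
8. Guide goes back to the west ledge alone.
9. Guide goes to the east ledge with Alma.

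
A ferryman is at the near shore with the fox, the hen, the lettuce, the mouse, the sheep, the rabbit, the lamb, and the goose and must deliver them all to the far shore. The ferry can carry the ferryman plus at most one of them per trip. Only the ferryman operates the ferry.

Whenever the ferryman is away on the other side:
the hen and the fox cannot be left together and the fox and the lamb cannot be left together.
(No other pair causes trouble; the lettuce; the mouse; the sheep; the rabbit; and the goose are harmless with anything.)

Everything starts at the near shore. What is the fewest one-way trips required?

Counting alone: the ferryman can take at most 1 across per trip to the far shore, so moving all 8 needs at least 8 loaded trips out, with a return between consecutive ones — at least 15 crossings.
The safety rule pushes this higher. Following every safe sequence of crossings, the most of the 8 that can be at the far shore as the ferry arrives there on crossing 15 is 7 — never all 8.
So no plan with fewer than 17 crossings exists, and this one achieves 17:
1. Ferryman goes to the far shore with the fox.
2. Ferryman goes back to the near shore alone.
3. Ferryman goes to the far shore with the hen.
4. Ferryman goes back to the near shore with the fox.
5. Ferryman goes to the far shore with the lamb.
6. Ferryman goes back to the near shore alone.
7. Ferryman goes to the far shore with the lettuce.
8. Ferryman goes back to the near shore alone.
9. Ferryman goes to the far shore with the mouse.
10. Ferryman goes back to the near shore alone.
11. Ferryman goes to the far shore with the sheep.
12. Ferryman goes back to the near shore alone.
13. Ferryman goes to the far shore with the rabbit.
14. Ferryman goes back to the near shore alone.
15. Ferryman goes to the far shore with the goose.
16. Ferryman goes back to the near shore alone.
17. Ferryman goes to the far shore with the fox.

17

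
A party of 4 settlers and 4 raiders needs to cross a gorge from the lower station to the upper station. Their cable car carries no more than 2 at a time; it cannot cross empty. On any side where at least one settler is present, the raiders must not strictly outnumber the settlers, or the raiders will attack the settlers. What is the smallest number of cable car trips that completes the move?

impossible

Following every safe sequence of crossings from the start, the most of the 8 that can be at the upper station as the cable car arrives there on crossings 1, 3, 5 is 2, 3, 4 respectively; the best ever achieved is 4 of 8.
From crossing 7 on, no configuration arises that was not already reachable earlier: only 11 distinct safe configurations (who is on which side, and where the cable car is) can ever be reached, none of them has everyone across, and every continuation just revisits them. They are: 0 settlers + 0 raiders across (cable car back at the start); 0 settlers + 1 raider across (cable car there); 0 settlers + 1 raider across (cable car back at the start); 0 settlers + 2 raiders across (cable car there); 0 settlers + 2 raiders across (cable car back at the start); 0 settlers + 3 raiders across (cable car there); 0 settlers + 3 raiders across (cable car back at the start); 0 settlers + 4 raiders across (cable car there); 1 settler + 1 raider across (cable car there); 1 settler + 1 raider across (cable car back at the start); 2 settlers + 2 raiders across (cable car there). So no valid plan exists.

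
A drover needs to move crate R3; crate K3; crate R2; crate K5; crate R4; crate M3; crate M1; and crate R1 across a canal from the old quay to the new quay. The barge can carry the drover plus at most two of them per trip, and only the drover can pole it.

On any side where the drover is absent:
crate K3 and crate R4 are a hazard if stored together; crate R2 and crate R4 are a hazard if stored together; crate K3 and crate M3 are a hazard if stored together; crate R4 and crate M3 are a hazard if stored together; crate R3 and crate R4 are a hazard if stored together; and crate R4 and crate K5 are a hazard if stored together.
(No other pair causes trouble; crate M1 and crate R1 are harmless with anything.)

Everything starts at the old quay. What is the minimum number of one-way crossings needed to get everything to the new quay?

13

Counting alone: the drover can take at most 2 across per trip to the new quay, so moving all 8 needs at least 4 loaded trips out, with a return between consecutive ones — at least 7 crossings.
The safety rule pushes this higher. Following every safe sequence of crossings, the most of the 8 that can be at the new quay as the barge arrives there on crossings 7, 9, 11 is 5, 6, 7 respectively — never all 8.
So no plan with fewer than 13 crossings exists, and this one achieves 13:
1. Drover goes to the new quay with crate K3 and crate R4.  [the old quay: crate K5, crate M1, crate M3, crate R1, crate R2, crate R3 | the new quay: crate K3, crate R4]
2. Drover goes back to the old quay with crate K3.  [the old quay: crate K3, crate K5, crate M1, crate M3, crate R1, crate R2, crate R3 | the new quay: crate R4]
3. Drover goes to the new quay with crate K3 and crate R3.  [the old quay: crate K5, crate M1, crate M3, crate R1, crate R2 | the new quay: crate K3, crate R3, crate R4]
4. Drover goes back to the old quay with crate R4.  [the old quay: crate K5, crate M1, crate M3, crate R1, crate R2, crate R4 | the new quay: crate K3, crate R3]
5. Drover goes to the new quay with crate R2 and crate R4.  [the old quay: crate K5, crate M1, crate M3, crate R1 | the new quay: crate K3, crate R2, crate R3, crate R4]
6. Drover goes back to the old quay with crate R4.  [the old quay: crate K5, crate M1, crate M3, crate R1, crate R4 | the new quay: crate K3, crate R2, crate R3]
7. Drover goes to the new quay with crate K5 and crate R4.  [the old quay: crate M1, crate M3, crate R1 | the new quay: crate K3, crate K5, crate R2, crate R3, crate R4]
8. Drover goes back to the old quay with crate R4.  [the old quay: crate M1, crate M3, crate R1, crate R4 | the new quay: crate K3, crate K5, crate R2, crate R3]
9. Drover goes to the new quay with crate M1 and crate R4.  [the old quay: crate M3, crate R1 | the new quay: crate K3, crate K5, crate M1, crate R2, crate R3, crate R4]
10. Drover goes back to the old quay with crate R4.  [the old quay: crate M3, crate R1, crate R4 | the new quay: crate K3, crate K5, crate M1, crate R2, crate R3]
11. Drover goes to the new quay with crate R1 and crate R4.  [the old quay: crate M3 | the new quay: crate K3, crate K5, crate M1, crate R1, crate R2, crate R3, crate R4]
12. Drover goes back to the old quay with crate R4.  [the old quay: crate M3, crate R4 | the new quay: crate K3, crate K5, crate M1, crate R1, crate R2, crate R3]
13. Drover goes to the new quay with crate M3 and crate R4.  [the old quay: — | the new quay: crate K3, crate K5, crate M1, crate M3, crate R1, crate R2, crate R3, crate R4]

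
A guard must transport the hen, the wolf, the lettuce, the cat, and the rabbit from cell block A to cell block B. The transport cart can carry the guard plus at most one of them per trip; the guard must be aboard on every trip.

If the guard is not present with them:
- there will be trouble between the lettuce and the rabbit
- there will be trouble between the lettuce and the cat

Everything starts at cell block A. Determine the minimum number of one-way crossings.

Counting alone: the guard can take at most 1 across per trip to cell block B, so moving all 5 needs at least 5 loaded trips out, with a return between consecutive ones — at least 9 crossings.
The safety rule pushes this higher. Following every safe sequence of crossings, the most of the 5 that can be at cell block B as the transport cart arrives there on crossing 9 is 4 — never all 5.
So no plan with fewer than 11 crossings exists, and this one achieves 11:
1. Guard goes to cell block B with the lettuce.
2. Guard goes back to cell block A alone.
3. Guard goes to cell block B with the hen.
4. Guard goes back to cell block A alone.
5. Guard goes to cell block B with the wolf.
6. Guard goes back to cell block A alone.
7. Guard goes to cell block B with the cat.
8. Guard goes back to cell block A with the lettuce.
9. Guard goes to cell block B with the rabbit.
10. Guard goes back to cell block A alone.
11. Guard goes to cell block B with the lettuce.

11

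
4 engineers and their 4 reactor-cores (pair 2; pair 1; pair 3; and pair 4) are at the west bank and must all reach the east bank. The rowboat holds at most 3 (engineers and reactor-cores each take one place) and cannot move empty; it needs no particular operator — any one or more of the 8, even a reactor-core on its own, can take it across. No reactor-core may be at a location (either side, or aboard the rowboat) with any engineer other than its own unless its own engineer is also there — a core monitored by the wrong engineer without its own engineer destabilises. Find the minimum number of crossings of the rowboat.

Counting alone: each trip to the east bank takes at most 3 across and each return brings at least 1 back, so after t trips out (and t−1 returns) at most 3t − (t−1) of the 8 are across; that first reaches 8 at t = 4, so at least 7 crossings are needed.
The safety rule pushes this higher. Following every safe sequence of crossings, the most of the 8 that can be at the east bank as the rowboat arrives there on crossing 7 is 7 — never all 8.
So no plan with fewer than 9 crossings exists, and this one achieves 9:
1. engineer 2 and reactor-core 2 cross → the east bank.
2. engineer 2 crosses ← the west bank.
3. engineer 1, engineer 2, and reactor-core 1 cross → the east bank.
4. engineer 2 and reactor-core 2 cross ← the west bank.
5. engineer 2, engineer 3, and engineer 4 cross → the east bank.
6. reactor-core 1 crosses ← the west bank.
7. reactor-core 1 and reactor-core 2 cross → the east bank.
8. reactor-core 2 crosses ← the west bank.
9. reactor-core 2, reactor-core 3, and reactor-core 4 cross → the east bank.

9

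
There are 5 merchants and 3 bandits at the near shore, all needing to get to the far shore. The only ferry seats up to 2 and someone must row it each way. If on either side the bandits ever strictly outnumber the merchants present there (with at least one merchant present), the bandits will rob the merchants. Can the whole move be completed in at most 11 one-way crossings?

Counting alone: each trip to the far shore takes at most 2 across and each return brings at least 1 back, so after t trips out (and t−1 returns) at most 2t − (t−1) of the 8 are across; that first reaches 8 at t = 7, so at least 13 crossings are needed.
Since 11 < 13, 11 crossings cannot be enough. (The shortest complete plan in fact takes 13:)
1. 2 bandits → the far shore.  (the near shore: 5M 1B; the far shore: 0M 2B)
2. 1 bandit ← the near shore.  (the near shore: 5M 2B; the far shore: 0M 1B)
3. 2 bandits → the far shore.  (the near shore: 5M 0B; the far shore: 0M 3B)
4. 1 bandit ← the near shore.  (the near shore: 5M 1B; the far shore: 0M 2B)
5. 2 merchants → the far shore.  (the near shore: 3M 1B; the far shore: 2M 2B)
6. 1 bandit ← the near shore.  (the near shore: 3M 2B; the far shore: 2M 1B)
7. 1 merchant and 1 bandit → the far shore.  (the near shore: 2M 1B; the far shore: 3M 2B)
8. 1 bandit ← the near shore.  (the near shore: 2M 2B; the far shore: 3M 1B)
9. 2 bandits → the far shore.  (the near shore: 2M 0B; the far shore: 3M 3B)
10. 1 bandit ← the near shore.  (the near shore: 2M 1B; the far shore: 3M 2B)
11. 1 merchant and 1 bandit → the far shore.  (the near shore: 1M 0B; the far shore: 4M 3B)
12. 1 bandit ← the near shore.  (the near shore: 1M 1B; the far shore: 4M 2B)
13. 1 merchant and 1 bandit → the far shore.  (the near shore: 0M 0B; the far shore: 5M 3B)

No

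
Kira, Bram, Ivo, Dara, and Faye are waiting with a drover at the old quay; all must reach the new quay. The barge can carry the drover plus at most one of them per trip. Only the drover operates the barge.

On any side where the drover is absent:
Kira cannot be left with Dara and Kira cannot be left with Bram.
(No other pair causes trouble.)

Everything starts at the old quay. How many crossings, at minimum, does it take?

Counting alone: the drover can take at most 1 across per trip to the new quay, so moving all 5 needs at least 5 loaded trips out, with a return between consecutive ones — at least 9 crossings.
The safety rule pushes this higher. Following every safe sequence of crossings, the most of the 5 that can be at the new quay as the barge arrives there on crossing 9 is 4 — never all 5.
So no plan with fewer than 11 crossings exists, and this one achieves 11:
1. Drover goes to the new quay with Kira.  [the old quay: Bram, Dara, Faye, Ivo | the new quay: Kira]
2. Drover goes back to the old quay alone.  [the old quay: Bram, Dara, Faye, Ivo | the new quay: Kira]
3. Drover goes to the new quay with Bram.  [the old quay: Dara, Faye, Ivo | the new quay: Bram, Kira]
4. Drover goes back to the old quay with Kira.  [the old quay: Dara, Faye, Ivo, Kira | the new quay: Bram]
5. Drover goes to the new quay with Dara.  [the old quay: Faye, Ivo, Kira | the new quay: Bram, Dara]
6. Drover goes back to the old quay alone.  [the old quay: Faye, Ivo, Kira | the new quay: Bram, Dara]
7. Drover goes to the new quay with Ivo.  [the old quay: Faye, Kira | the new quay: Bram, Dara, Ivo]
8. Drover goes back to the old quay alone.  [the old quay: Faye, Kira | the new quay: Bram, Dara, Ivo]
9. Drover goes to the new quay with Faye.  [the old quay: Kira | the new quay: Bram, Dara, Faye, Ivo]
10. Drover goes back to the old quay alone.  [the old quay: Kira | the new quay: Bram, Dara, Faye, Ivo]
11. Drover goes to the new quay with Kira.  [the old quay: — | the new quay: Bram, Dara, Faye, Ivo, Kira]

11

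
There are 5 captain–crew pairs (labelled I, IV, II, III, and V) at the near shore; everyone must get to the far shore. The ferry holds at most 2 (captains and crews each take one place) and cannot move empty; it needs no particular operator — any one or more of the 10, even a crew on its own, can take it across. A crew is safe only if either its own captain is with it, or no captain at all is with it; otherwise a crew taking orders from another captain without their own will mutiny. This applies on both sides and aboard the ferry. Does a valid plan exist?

Following every safe sequence of crossings from the start, the most of the 10 that can be at the far shore as the ferry arrives there on crossings 1, 3, 5, 7 is 2, 3, 4, 5 respectively; the best ever achieved is 5 of 10.
From crossing 9 on, no configuration arises that was not already reachable earlier: only 82 distinct safe configurations (who is on which side, and where the ferry is) can ever be reached, none of them has everyone across, and every continuation just revisits them. So no valid plan exists.

No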